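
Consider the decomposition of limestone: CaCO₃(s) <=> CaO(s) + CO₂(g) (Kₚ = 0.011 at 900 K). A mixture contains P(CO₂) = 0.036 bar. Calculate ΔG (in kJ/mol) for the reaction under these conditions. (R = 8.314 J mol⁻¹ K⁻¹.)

ΔG = 8.87 kJ/mol

(CaCO₃, CaO are pure solids — omitted from Qₚ.)
Qₚ = P(CO₂) = 0.0360
ΔG = RT ln(Qₚ/Kₚ) = (8.314 J mol⁻¹ K⁻¹)(900 K) × ln(0.0360/0.011)
   = (7.483 kJ/mol)(1.186) = 8.87 kJ/mol
ΔG > 0, so the forward reaction is non-spontaneous (proceeds in reverse).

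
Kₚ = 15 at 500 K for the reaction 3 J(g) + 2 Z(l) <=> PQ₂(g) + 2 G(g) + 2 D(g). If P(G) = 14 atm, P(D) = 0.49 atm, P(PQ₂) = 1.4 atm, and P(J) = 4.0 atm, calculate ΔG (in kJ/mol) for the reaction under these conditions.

(Z is a pure liquid — omitted from Qₚ.)
Qₚ = P(PQ₂)·P(G)²·P(D)² / P(J)³ = (1.4)·(14)²·(0.49)² / (4.0)³ = 1.03
ΔG = RT ln(Qₚ/Kₚ) = (8.314 J mol⁻¹ K⁻¹)(500 K) × ln(1.03/15)
   = (4.157 kJ/mol)(-2.678) = -11.1 kJ/mol
ΔG < 0, so the forward reaction is spontaneous (proceeds forward).

ΔG = -11.1 kJ/mol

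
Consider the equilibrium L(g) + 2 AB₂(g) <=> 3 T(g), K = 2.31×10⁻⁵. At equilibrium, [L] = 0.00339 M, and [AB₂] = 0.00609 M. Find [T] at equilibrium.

At equilibrium, K = [T]³ / ([L]·[AB₂]²) = 2.31×10⁻⁵.
([T])³ / ((0.00339)·(0.00609)²) = 2.31×10⁻⁵
[T]³ = 2.90×10⁻¹² ⇒ [T] = 1.43×10⁻⁴ M

[T] = 1.43×10⁻⁴ M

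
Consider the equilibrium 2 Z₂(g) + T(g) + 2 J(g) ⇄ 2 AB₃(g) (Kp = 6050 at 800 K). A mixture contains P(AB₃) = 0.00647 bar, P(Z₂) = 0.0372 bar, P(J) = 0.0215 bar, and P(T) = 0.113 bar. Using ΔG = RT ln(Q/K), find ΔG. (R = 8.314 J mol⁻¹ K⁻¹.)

ΔG = -15.6 kJ/mol

Qp = P(AB₃)² / (P(Z₂)²·P(T)·P(J)²) = (0.00647)² / ((0.0372)²·(0.113)·(0.0215)²) = 579
ΔG = RT ln(Qp/Kp) = (8.314 J mol⁻¹ K⁻¹)(800 K) × ln(579/6050)
   = (6.651 kJ/mol)(-2.347) = -15.6 kJ/mol
ΔG < 0, so the forward reaction is spontaneous (proceeds forward).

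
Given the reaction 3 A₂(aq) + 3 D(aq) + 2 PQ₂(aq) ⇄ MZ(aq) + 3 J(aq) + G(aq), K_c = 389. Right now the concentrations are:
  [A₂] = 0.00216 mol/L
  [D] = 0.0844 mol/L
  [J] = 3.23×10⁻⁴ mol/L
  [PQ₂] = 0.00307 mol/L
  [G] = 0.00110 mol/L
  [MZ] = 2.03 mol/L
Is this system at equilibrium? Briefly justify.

Q_c = [MZ]·[J]³·[G] / ([A₂]³·[D]³·[PQ₂]²) = (2.03)·(3.23×10⁻⁴)³·(0.00110) / ((0.00216)³·(0.0844)³·(0.00307)²) = 1320
Q_c = 1320 > K_c = 389: net reverse reaction.

no; Q > K, reaction proceeds in reverse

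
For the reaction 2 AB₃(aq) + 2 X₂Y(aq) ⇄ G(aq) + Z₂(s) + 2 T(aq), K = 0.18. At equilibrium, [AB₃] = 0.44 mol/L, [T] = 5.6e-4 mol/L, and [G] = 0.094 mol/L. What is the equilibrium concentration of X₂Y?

[X₂Y] = 9.2e-4 mol/L

(Z₂ is a pure solid — omitted from K.)
At equilibrium, K = [G]·[T]² / ([AB₃]²·[X₂Y]²) = 0.18.
(0.094)·(5.6e-4)² / ((0.44)²·([X₂Y])²) = 0.18
[X₂Y]² = 8.46e-7 ⇒ [X₂Y] = 9.2e-4 mol/L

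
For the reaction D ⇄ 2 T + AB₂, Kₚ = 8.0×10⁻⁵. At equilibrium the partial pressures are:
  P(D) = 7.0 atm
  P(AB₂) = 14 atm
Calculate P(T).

At equilibrium, Kₚ = P(T)²·P(AB₂) / P(D) = 8.0×10⁻⁵.
(P(T))²·(14) / (7.0) = 8.0×10⁻⁵
P(T)² = 4.00×10⁻⁵ ⇒ P(T) = 0.0063 atm

P(T) = 0.0063 atm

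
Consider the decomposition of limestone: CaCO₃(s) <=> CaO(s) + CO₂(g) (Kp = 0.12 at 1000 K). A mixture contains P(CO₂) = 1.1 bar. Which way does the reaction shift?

in the reverse direction

(CaCO₃, CaO are pure solids — omitted from Qp.)
Qp = P(CO₂) = 1.1
Qp = 1.1 > Kp = 0.12, so the reverse reaction proceeds.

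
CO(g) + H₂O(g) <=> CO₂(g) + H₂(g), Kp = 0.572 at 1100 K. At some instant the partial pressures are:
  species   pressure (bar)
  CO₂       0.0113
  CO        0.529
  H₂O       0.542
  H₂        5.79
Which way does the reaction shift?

in the forward direction

Qp = P(CO₂)·P(H₂) / (P(CO)·P(H₂O)) = (0.0113)·(5.79) / ((0.529)·(0.542)) = 0.228
Qp = 0.228 < Kp = 0.572, so the forward reaction proceeds.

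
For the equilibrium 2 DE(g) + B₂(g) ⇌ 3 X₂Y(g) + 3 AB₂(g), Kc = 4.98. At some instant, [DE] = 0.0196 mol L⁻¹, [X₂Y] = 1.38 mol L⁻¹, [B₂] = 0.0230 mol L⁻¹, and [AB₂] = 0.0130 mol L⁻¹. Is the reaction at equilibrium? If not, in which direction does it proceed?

Qc = [X₂Y]³·[AB₂]³ / ([DE]²·[B₂]) = (1.38)³·(0.0130)³ / ((0.0196)²·(0.0230)) = 0.653
Qc = 0.653 < Kc = 4.98, so the forward reaction proceeds.

forward (toward products)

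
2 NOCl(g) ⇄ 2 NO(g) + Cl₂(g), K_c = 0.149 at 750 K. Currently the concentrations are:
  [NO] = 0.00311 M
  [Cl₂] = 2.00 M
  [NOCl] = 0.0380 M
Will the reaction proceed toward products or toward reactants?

to the right

Q_c = [NO]²·[Cl₂] / [NOCl]² = (0.00311)²·(2.00) / (0.0380)² = 0.0134
Q_c = 0.0134 < K_c = 0.149, so the forward reaction proceeds.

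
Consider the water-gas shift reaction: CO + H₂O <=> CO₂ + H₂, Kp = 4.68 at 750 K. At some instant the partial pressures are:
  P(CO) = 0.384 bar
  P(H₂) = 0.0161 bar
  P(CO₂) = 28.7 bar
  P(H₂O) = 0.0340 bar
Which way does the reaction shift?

Qp = P(CO₂)·P(H₂) / (P(CO)·P(H₂O)) = (28.7)·(0.0161) / ((0.384)·(0.0340)) = 35.4
Qp = 35.4 > Kp = 4.68, so the reverse reaction proceeds.

reverse (toward reactants)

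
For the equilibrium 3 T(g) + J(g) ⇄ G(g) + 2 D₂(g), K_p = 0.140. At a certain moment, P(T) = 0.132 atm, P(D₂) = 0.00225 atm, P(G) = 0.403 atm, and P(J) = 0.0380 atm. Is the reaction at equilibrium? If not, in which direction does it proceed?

Q_p = P(G)·P(D₂)² / (P(T)³·P(J)) = (0.403)·(0.00225)² / ((0.132)³·(0.0380)) = 0.0233
Q_p = 0.0233 < K_p = 0.140, so the forward reaction proceeds.

forward (toward products)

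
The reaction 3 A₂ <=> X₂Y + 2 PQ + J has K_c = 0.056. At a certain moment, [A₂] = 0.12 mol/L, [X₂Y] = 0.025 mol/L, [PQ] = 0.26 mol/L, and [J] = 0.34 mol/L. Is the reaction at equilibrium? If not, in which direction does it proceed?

Q_c = [X₂Y]·[PQ]²·[J] / [A₂]³ = (0.025)·(0.26)²·(0.34) / (0.12)³ = 0.33
Q_c = 0.33 > K_c = 0.056, so the reverse reaction proceeds.

reverse (toward reactants)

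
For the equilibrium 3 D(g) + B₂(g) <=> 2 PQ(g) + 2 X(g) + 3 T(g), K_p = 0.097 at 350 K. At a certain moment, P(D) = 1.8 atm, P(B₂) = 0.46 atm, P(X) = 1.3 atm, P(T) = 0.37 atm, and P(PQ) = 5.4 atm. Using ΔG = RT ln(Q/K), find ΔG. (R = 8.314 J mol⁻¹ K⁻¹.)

Q_p = P(PQ)²·P(X)²·P(T)³ / (P(D)³·P(B₂)) = (5.4)²·(1.3)²·(0.37)³ / ((1.8)³·(0.46)) = 0.930
ΔG = RT ln(Q_p/K_p) = (8.314 J mol⁻¹ K⁻¹)(350 K) × ln(0.930/0.097)
   = (2.910 kJ/mol)(2.260) = 6.58 kJ/mol
ΔG > 0, so the forward reaction is non-spontaneous (proceeds in reverse).

ΔG = 6.58 kJ/mol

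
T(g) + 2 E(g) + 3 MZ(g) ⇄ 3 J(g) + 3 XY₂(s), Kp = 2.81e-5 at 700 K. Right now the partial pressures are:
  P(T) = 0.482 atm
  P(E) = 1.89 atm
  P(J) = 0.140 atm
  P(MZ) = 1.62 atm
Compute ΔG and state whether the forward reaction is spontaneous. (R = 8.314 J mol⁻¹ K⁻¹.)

ΔG = 15.1 kJ/mol; the forward reaction is non-spontaneous

(XY₂ is a pure solid — omitted from Qp.)
Qp = P(J)³ / (P(T)·P(E)²·P(MZ)³) = (0.140)³ / ((0.482)·(1.89)²·(1.62)³) = 3.75e-4
ΔG = RT ln(Qp/Kp) = (8.314 J mol⁻¹ K⁻¹)(700 K) × ln(3.75e-4/2.81e-5)
   = (5.820 kJ/mol)(2.591) = 15.1 kJ/mol
ΔG > 0, so the forward reaction is non-spontaneous (proceeds in reverse).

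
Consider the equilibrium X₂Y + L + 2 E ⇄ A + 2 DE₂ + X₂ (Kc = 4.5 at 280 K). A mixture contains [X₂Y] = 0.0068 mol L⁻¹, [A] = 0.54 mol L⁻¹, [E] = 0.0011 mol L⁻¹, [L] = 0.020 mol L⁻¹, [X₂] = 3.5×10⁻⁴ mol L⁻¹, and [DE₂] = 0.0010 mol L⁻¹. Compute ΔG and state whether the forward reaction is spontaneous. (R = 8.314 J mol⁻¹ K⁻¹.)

Qc = [A]·[DE₂]²·[X₂] / ([X₂Y]·[L]·[E]²) = (0.54)·(0.0010)²·(3.5×10⁻⁴) / ((0.0068)·(0.020)·(0.0011)²) = 1.15
ΔG = RT ln(Qc/Kc) = (8.314 J mol⁻¹ K⁻¹)(280 K) × ln(1.15/4.5)
   = (2.328 kJ/mol)(-1.364) = -3.18 kJ/mol
ΔG < 0, so the forward reaction is spontaneous (proceeds forward).

ΔG = -3.18 kJ/mol; the forward reaction is spontaneous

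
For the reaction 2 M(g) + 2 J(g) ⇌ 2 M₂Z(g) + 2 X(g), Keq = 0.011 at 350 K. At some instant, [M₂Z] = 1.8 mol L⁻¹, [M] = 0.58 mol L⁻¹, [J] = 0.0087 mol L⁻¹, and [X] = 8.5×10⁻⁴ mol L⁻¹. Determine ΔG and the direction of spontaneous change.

ΔG = 6.18 kJ/mol; the forward reaction is non-spontaneous

Q = [M₂Z]²·[X]² / ([M]²·[J]²) = (1.8)²·(8.5×10⁻⁴)² / ((0.58)²·(0.0087)²) = 0.0919
ΔG = RT ln(Q/Keq) = (8.314 J mol⁻¹ K⁻¹)(350 K) × ln(0.0919/0.011)
   = (2.910 kJ/mol)(2.123) = 6.18 kJ/mol
ΔG > 0, so the forward reaction is non-spontaneous (proceeds in reverse).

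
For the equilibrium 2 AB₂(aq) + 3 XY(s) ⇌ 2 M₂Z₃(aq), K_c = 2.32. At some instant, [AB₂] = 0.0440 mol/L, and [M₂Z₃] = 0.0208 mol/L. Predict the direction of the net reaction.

(XY is a pure solid — omitted from Q_c.)
Q_c = [M₂Z₃]² / [AB₂]² = (0.0208)² / (0.0440)² = 0.223
Q_c = 0.223 < K_c = 2.32, so the forward reaction proceeds.

to the right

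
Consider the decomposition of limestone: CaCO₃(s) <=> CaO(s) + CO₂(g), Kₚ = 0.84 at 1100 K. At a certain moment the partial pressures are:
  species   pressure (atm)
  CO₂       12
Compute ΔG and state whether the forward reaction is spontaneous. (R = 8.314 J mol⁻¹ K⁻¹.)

(CaCO₃, CaO are pure solids — omitted from Qₚ.)
Qₚ = P(CO₂) = 12.0
ΔG = RT ln(Qₚ/Kₚ) = (8.314 J mol⁻¹ K⁻¹)(1100 K) × ln(12.0/0.84)
   = (9.145 kJ/mol)(2.659) = 24.3 kJ/mol
ΔG > 0, so the forward reaction is non-spontaneous (proceeds in reverse).

ΔG = 24.3 kJ/mol; the forward reaction is non-spontaneous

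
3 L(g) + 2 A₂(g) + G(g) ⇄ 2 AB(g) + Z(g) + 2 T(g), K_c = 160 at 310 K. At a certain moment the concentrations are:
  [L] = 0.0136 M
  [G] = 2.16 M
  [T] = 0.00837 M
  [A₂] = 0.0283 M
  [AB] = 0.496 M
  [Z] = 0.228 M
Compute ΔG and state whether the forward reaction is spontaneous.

ΔG = 4.46 kJ/mol; the forward reaction is non-spontaneous

Q_c = [AB]²·[Z]·[T]² / ([L]³·[A₂]²·[G]) = (0.496)²·(0.228)·(0.00837)² / ((0.0136)³·(0.0283)²·(2.16)) = 903
ΔG = RT ln(Q_c/K_c) = (8.314 J mol⁻¹ K⁻¹)(310 K) × ln(903/160)
   = (2.577 kJ/mol)(1.731) = 4.46 kJ/mol
ΔG > 0, so the forward reaction is non-spontaneous (proceeds in reverse).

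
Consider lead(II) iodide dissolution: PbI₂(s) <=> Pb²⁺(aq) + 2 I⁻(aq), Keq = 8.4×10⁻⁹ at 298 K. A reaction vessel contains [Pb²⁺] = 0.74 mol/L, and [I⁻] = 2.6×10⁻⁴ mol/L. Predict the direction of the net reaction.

(PbI₂ is a pure solid — omitted from Q.)
Q = [Pb²⁺]·[I⁻]² = (0.74)·(2.6×10⁻⁴)² = 5.0×10⁻⁸
Q = 5.0×10⁻⁸ > Keq = 8.4×10⁻⁹, so the reverse reaction proceeds.

to the left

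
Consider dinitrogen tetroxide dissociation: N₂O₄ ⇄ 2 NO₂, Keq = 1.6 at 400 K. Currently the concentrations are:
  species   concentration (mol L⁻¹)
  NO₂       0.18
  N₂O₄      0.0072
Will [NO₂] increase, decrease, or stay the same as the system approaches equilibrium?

Q = [NO₂]² / [N₂O₄] = (0.18)² / (0.0072) = 4.5
Q = 4.5 > Keq = 1.6: net reverse reaction.
NO₂ is a product, so it decreases.

decrease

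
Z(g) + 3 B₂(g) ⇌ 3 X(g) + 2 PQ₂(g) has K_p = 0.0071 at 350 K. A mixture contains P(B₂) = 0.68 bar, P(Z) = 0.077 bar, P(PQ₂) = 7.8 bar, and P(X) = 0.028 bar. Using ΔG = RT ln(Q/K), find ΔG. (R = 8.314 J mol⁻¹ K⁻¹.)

Q_p = P(X)³·P(PQ₂)² / (P(Z)·P(B₂)³) = (0.028)³·(7.8)² / ((0.077)·(0.68)³) = 0.0552
ΔG = RT ln(Q_p/K_p) = (8.314 J mol⁻¹ K⁻¹)(350 K) × ln(0.0552/0.0071)
   = (2.910 kJ/mol)(2.051) = 5.97 kJ/mol
ΔG > 0, so the forward reaction is non-spontaneous (proceeds in reverse).

ΔG = 5.97 kJ/mol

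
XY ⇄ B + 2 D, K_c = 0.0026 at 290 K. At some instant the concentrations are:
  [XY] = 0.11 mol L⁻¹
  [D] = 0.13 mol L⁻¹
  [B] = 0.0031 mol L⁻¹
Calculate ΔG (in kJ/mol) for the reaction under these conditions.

Q_c = [B]·[D]² / [XY] = (0.0031)·(0.13)² / (0.11) = 4.76×10⁻⁴
ΔG = RT ln(Q_c/K_c) = (8.314 J mol⁻¹ K⁻¹)(290 K) × ln(4.76×10⁻⁴/0.0026)
   = (2.411 kJ/mol)(-1.698) = -4.09 kJ/mol
ΔG < 0, so the forward reaction is spontaneous (proceeds forward).

ΔG = -4.09 kJ/mol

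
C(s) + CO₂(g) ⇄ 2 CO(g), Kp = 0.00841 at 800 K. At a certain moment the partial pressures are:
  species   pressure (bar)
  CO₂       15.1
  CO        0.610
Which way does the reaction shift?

reverse (toward reactants)

(C is a pure solid — omitted from Qp.)
Qp = P(CO)² / P(CO₂) = (0.610)² / (15.1) = 0.0246
Qp = 0.0246 > Kp = 0.00841, so the reverse reaction proceeds.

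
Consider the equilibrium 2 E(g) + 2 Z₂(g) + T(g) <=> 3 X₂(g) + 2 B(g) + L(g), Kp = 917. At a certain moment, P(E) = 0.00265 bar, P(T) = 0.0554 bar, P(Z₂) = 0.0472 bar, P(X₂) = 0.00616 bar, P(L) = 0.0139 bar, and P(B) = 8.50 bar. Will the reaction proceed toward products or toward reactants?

toward products

Qp = P(X₂)³·P(B)²·P(L) / (P(E)²·P(Z₂)²·P(T)) = (0.00616)³·(8.50)²·(0.0139) / ((0.00265)²·(0.0472)²·(0.0554)) = 271
Qp = 271 < Kp = 917, so the forward reaction proceeds.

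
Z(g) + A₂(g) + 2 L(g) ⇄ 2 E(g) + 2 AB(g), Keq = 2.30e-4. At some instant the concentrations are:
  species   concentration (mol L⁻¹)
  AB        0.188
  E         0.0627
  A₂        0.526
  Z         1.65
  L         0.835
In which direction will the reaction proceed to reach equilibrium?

neither direction; the system is at equilibrium

Q = [E]²·[AB]² / ([Z]·[A₂]·[L]²) = (0.0627)²·(0.188)² / ((1.65)·(0.526)·(0.835)²) = 2.30e-4
Q = 2.30e-4 = Keq, so the system is already at equilibrium.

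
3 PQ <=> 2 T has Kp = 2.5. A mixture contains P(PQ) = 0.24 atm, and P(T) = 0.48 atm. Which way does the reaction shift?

Qp = P(T)² / P(PQ)³ = (0.48)² / (0.24)³ = 17
Qp = 17 > Kp = 2.5, so the reverse reaction proceeds.

to the left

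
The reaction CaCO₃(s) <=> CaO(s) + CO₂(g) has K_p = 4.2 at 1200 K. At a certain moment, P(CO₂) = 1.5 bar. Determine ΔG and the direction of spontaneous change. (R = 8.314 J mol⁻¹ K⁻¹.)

(CaCO₃, CaO are pure solids — omitted from Q_p.)
Q_p = P(CO₂) = 1.50
ΔG = RT ln(Q_p/K_p) = (8.314 J mol⁻¹ K⁻¹)(1200 K) × ln(1.50/4.2)
   = (9.977 kJ/mol)(-1.030) = -10.3 kJ/mol
ΔG < 0, so the forward reaction is spontaneous (proceeds forward).

ΔG = -10.3 kJ/mol; the forward reaction is spontaneous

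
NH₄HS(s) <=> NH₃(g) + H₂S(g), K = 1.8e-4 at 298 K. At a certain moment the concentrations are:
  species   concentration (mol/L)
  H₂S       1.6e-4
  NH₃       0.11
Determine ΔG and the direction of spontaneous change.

(NH₄HS is a pure solid — omitted from Q.)
Q = [NH₃]·[H₂S] = (0.11)·(1.6e-4) = 1.76e-5
ΔG = RT ln(Q/K) = (8.314 J mol⁻¹ K⁻¹)(298 K) × ln(1.76e-5/1.8e-4)
   = (2.478 kJ/mol)(-2.325) = -5.76 kJ/mol
ΔG < 0, so the forward reaction is spontaneous (proceeds forward).

ΔG = -5.76 kJ/mol; the forward reaction is spontaneous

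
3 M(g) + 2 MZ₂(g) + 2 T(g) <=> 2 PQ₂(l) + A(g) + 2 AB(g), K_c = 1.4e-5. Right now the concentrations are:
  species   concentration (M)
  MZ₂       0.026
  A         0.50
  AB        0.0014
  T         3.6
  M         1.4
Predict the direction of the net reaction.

(PQ₂ is a pure liquid — omitted from Q_c.)
Q_c = [A]·[AB]² / ([M]³·[MZ₂]²·[T]²) = (0.50)·(0.0014)² / ((1.4)³·(0.026)²·(3.6)²) = 4.1e-5
Q_c = 4.1e-5 > K_c = 1.4e-5, so the reverse reaction proceeds.

to the left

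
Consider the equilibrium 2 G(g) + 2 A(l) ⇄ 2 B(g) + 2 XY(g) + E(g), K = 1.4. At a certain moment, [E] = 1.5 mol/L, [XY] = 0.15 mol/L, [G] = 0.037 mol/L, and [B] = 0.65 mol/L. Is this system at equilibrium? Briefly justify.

(A is a pure liquid — omitted from Q.)
Q = [B]²·[XY]²·[E] / [G]² = (0.65)²·(0.15)²·(1.5) / (0.037)² = 10
Q = 10 > K = 1.4: net reverse reaction.

no; Q > K, reaction proceeds in reverse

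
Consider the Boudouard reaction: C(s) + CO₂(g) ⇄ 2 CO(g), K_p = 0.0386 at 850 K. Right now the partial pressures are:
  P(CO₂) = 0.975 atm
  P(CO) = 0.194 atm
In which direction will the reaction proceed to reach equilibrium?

at equilibrium

(C is a pure solid — omitted from Q_p.)
Q_p = P(CO)² / P(CO₂) = (0.194)² / (0.975) = 0.0386
Q_p = 0.0386 = K_p, so the system is already at equilibrium.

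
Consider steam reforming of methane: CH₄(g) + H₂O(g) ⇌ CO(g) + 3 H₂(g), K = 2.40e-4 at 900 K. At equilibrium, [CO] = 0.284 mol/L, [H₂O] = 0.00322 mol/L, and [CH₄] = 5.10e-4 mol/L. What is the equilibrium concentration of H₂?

At equilibrium, K = [CO]·[H₂]³ / ([CH₄]·[H₂O]) = 2.40e-4.
(0.284)·([H₂])³ / ((5.10e-4)·(0.00322)) = 2.40e-4
[H₂]³ = 1.39e-9 ⇒ [H₂] = 0.00112 mol/L

[H₂] = 0.00112 mol/L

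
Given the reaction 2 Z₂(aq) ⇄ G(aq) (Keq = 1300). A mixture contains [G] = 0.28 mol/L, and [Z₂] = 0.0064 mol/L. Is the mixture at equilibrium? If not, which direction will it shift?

no; Q > K, reaction proceeds in reverse

Q = [G] / [Z₂]² = (0.28) / (0.0064)² = 6800
Q = 6800 > Keq = 1300: net reverse reaction.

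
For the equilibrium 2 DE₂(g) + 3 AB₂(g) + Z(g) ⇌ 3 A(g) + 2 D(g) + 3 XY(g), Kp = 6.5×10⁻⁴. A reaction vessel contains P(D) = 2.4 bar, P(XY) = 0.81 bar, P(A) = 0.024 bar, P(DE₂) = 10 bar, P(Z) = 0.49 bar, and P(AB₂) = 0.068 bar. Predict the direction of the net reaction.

reverse (toward reactants)

Qp = P(A)³·P(D)²·P(XY)³ / (P(DE₂)²·P(AB₂)³·P(Z)) = (0.024)³·(2.4)²·(0.81)³ / ((10)²·(0.068)³·(0.49)) = 0.0027
Qp = 0.0027 > Kp = 6.5×10⁻⁴, so the reverse reaction proceeds.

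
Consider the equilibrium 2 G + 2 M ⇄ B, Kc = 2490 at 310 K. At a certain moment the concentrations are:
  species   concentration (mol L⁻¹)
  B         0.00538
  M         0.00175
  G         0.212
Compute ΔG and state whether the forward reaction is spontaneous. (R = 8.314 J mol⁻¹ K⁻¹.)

Qc = [B] / ([G]²·[M]²) = (0.00538) / ((0.212)²·(0.00175)²) = 39100
ΔG = RT ln(Qc/Kc) = (8.314 J mol⁻¹ K⁻¹)(310 K) × ln(39100/2490)
   = (2.577 kJ/mol)(2.754) = 7.10 kJ/mol
ΔG > 0, so the forward reaction is non-spontaneous (proceeds in reverse).

ΔG = 7.10 kJ/mol; the forward reaction is non-spontaneous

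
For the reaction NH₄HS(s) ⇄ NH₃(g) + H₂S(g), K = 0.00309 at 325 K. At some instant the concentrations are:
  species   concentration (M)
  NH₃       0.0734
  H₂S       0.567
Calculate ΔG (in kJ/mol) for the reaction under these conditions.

(NH₄HS is a pure solid — omitted from Q.)
Q = [NH₃]·[H₂S] = (0.0734)·(0.567) = 0.0416
ΔG = RT ln(Q/K) = (8.314 J mol⁻¹ K⁻¹)(325 K) × ln(0.0416/0.00309)
   = (2.702 kJ/mol)(2.600) = 7.03 kJ/mol
ΔG > 0, so the forward reaction is non-spontaneous (proceeds in reverse).

ΔG = 7.03 kJ/mol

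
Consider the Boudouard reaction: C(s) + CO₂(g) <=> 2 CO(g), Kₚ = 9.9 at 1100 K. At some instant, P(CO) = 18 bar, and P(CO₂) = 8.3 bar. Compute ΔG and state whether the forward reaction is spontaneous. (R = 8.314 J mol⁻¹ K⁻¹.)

(C is a pure solid — omitted from Qₚ.)
Qₚ = P(CO)² / P(CO₂) = (18)² / (8.3) = 39.0
ΔG = RT ln(Qₚ/Kₚ) = (8.314 J mol⁻¹ K⁻¹)(1100 K) × ln(39.0/9.9)
   = (9.145 kJ/mol)(1.371) = 12.5 kJ/mol
ΔG > 0, so the forward reaction is non-spontaneous (proceeds in reverse).

ΔG = 12.5 kJ/mol; the forward reaction is non-spontaneous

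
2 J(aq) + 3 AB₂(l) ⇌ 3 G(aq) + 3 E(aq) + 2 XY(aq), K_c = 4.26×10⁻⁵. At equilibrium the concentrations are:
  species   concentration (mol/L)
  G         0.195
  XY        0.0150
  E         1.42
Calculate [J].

[J] = 0.335 mol/L

(AB₂ is a pure liquid — omitted from K_c.)
At equilibrium, K_c = [G]³·[E]³·[XY]² / [J]² = 4.26×10⁻⁵.
(0.195)³·(1.42)³·(0.0150)² / ([J])² = 4.26×10⁻⁵
[J]² = 0.112 ⇒ [J] = 0.335 mol/L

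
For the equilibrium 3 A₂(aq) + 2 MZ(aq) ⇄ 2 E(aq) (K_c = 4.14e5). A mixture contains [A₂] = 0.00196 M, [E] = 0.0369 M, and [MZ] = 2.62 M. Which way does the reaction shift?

Q_c = [E]² / ([A₂]³·[MZ]²) = (0.0369)² / ((0.00196)³·(2.62)²) = 26300
Q_c = 26300 < K_c = 4.14e5, so the forward reaction proceeds.

in the forward direction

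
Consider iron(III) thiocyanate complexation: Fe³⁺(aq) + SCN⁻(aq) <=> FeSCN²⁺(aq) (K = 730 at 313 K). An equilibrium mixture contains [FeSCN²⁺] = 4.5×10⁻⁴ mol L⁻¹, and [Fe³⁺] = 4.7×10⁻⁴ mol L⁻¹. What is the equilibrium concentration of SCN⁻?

At equilibrium, K = [FeSCN²⁺] / ([Fe³⁺]·[SCN⁻]) = 730.
(4.5×10⁻⁴) / ((4.7×10⁻⁴)·([SCN⁻])) = 730
[SCN⁻] = 0.00131 = 0.0013 mol L⁻¹

[SCN⁻] = 0.0013 mol L⁻¹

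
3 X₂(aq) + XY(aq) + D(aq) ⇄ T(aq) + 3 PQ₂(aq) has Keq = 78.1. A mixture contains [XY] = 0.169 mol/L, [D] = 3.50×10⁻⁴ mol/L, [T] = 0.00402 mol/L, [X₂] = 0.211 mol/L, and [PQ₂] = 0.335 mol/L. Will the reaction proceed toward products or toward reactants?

in the reverse direction

Q = [T]·[PQ₂]³ / ([X₂]³·[XY]·[D]) = (0.00402)·(0.335)³ / ((0.211)³·(0.169)·(3.50×10⁻⁴)) = 272
Q = 272 > Keq = 78.1, so the reverse reaction proceeds.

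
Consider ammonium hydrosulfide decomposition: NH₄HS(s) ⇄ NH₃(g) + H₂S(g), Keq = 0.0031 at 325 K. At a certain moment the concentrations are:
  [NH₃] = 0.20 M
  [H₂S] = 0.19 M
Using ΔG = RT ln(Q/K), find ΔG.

ΔG = 6.77 kJ/mol

(NH₄HS is a pure solid — omitted from Q.)
Q = [NH₃]·[H₂S] = (0.20)·(0.19) = 0.0380
ΔG = RT ln(Q/Keq) = (8.314 J mol⁻¹ K⁻¹)(325 K) × ln(0.0380/0.0031)
   = (2.702 kJ/mol)(2.506) = 6.77 kJ/mol
ΔG > 0, so the forward reaction is non-spontaneous (proceeds in reverse).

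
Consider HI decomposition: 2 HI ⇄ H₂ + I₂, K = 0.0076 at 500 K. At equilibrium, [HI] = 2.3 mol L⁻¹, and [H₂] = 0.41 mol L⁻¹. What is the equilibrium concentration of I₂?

At equilibrium, K = [H₂]·[I₂] / [HI]² = 0.0076.
(0.41)·([I₂]) / (2.3)² = 0.0076
[I₂] = 0.0981 = 0.098 mol L⁻¹

[I₂] = 0.098 mol L⁻¹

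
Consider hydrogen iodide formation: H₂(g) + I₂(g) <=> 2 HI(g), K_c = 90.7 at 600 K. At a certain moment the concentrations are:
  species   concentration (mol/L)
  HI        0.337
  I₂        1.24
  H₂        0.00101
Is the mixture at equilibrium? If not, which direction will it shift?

Q_c = [HI]² / ([H₂]·[I₂]) = (0.337)² / ((0.00101)·(1.24)) = 90.7
Q_c = 90.7 = K_c; the system is at equilibrium.

yes, at equilibrium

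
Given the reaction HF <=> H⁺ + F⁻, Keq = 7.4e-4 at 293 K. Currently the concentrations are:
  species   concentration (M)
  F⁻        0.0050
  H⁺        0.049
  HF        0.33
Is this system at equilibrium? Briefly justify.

Q = [H⁺]·[F⁻] / [HF] = (0.049)·(0.0050) / (0.33) = 7.4e-4
Q = 7.4e-4 = Keq; the system is at equilibrium.

yes, at equilibrium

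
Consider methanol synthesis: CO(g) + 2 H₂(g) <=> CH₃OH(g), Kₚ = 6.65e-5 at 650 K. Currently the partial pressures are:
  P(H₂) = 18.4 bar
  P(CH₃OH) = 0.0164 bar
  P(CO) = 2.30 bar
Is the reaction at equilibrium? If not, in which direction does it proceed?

forward (toward products)

Qₚ = P(CH₃OH) / (P(CO)·P(H₂)²) = (0.0164) / ((2.30)·(18.4)²) = 2.11e-5
Qₚ = 2.11e-5 < Kₚ = 6.65e-5, so the forward reaction proceeds.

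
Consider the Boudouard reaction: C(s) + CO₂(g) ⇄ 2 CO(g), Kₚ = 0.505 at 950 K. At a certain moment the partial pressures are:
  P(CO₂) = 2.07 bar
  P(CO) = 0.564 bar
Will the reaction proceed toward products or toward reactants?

(C is a pure solid — omitted from Qₚ.)
Qₚ = P(CO)² / P(CO₂) = (0.564)² / (2.07) = 0.154
Qₚ = 0.154 < Kₚ = 0.505, so the forward reaction proceeds.

forward (toward products)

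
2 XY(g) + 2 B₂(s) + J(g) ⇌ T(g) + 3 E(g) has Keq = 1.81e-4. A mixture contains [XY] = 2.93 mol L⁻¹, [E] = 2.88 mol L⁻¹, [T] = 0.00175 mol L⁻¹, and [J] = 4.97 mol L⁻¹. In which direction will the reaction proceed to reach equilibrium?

to the left

(B₂ is a pure solid — omitted from Q.)
Q = [T]·[E]³ / ([XY]²·[J]) = (0.00175)·(2.88)³ / ((2.93)²·(4.97)) = 9.80e-4
Q = 9.80e-4 > Keq = 1.81e-4, so the reverse reaction proceeds.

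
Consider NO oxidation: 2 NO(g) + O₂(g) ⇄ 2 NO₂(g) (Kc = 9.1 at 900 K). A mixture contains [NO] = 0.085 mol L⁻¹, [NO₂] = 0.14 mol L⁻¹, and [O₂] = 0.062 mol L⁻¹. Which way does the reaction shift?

reverse (toward reactants)

Qc = [NO₂]² / ([NO]²·[O₂]) = (0.14)² / ((0.085)²·(0.062)) = 44
Qc = 44 > Kc = 9.1, so the reverse reaction proceeds.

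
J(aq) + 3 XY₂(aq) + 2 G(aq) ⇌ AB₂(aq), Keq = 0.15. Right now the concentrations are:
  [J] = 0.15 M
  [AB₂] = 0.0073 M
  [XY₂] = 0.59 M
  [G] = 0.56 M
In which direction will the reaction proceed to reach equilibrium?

Q = [AB₂] / ([J]·[XY₂]³·[G]²) = (0.0073) / ((0.15)·(0.59)³·(0.56)²) = 0.76
Q = 0.76 > Keq = 0.15, so the reverse reaction proceeds.

to the left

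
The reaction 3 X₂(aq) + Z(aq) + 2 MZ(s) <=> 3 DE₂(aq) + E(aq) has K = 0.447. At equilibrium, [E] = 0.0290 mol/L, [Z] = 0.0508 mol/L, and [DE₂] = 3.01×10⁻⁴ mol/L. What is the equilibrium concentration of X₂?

[X₂] = 3.27×10⁻⁴ mol/L

(MZ is a pure solid — omitted from K.)
At equilibrium, K = [DE₂]³·[E] / ([X₂]³·[Z]) = 0.447.
(3.01×10⁻⁴)³·(0.0290) / (([X₂])³·(0.0508)) = 0.447
[X₂]³ = 3.48×10⁻¹¹ ⇒ [X₂] = 3.27×10⁻⁴ mol/L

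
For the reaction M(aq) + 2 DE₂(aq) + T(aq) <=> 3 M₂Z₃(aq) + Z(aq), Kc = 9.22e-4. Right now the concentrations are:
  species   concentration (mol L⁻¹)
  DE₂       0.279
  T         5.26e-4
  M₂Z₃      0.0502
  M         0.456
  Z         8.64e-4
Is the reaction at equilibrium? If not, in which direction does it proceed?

toward reactants

Qc = [M₂Z₃]³·[Z] / ([M]·[DE₂]²·[T]) = (0.0502)³·(8.64e-4) / ((0.456)·(0.279)²·(5.26e-4)) = 0.00585
Qc = 0.00585 > Kc = 9.22e-4, so the reverse reaction proceeds.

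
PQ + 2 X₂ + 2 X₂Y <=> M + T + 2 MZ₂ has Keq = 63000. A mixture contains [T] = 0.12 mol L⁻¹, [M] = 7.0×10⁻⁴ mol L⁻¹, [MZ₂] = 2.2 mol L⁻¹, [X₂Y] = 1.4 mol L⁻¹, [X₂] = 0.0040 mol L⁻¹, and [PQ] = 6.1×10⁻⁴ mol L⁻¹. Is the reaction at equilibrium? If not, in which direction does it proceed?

Q = [M]·[T]·[MZ₂]² / ([PQ]·[X₂]²·[X₂Y]²) = (7.0×10⁻⁴)·(0.12)·(2.2)² / ((6.1×10⁻⁴)·(0.0040)²·(1.4)²) = 21000
Q = 21000 < Keq = 63000, so the forward reaction proceeds.

in the forward direction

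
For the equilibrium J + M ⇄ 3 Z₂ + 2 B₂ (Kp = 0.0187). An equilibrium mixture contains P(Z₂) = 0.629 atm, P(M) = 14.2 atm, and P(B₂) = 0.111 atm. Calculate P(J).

At equilibrium, Kp = P(Z₂)³·P(B₂)² / (P(J)·P(M)) = 0.0187.
(0.629)³·(0.111)² / ((P(J))·(14.2)) = 0.0187
P(J) = 0.0115 atm

P(J) = 0.0115 atm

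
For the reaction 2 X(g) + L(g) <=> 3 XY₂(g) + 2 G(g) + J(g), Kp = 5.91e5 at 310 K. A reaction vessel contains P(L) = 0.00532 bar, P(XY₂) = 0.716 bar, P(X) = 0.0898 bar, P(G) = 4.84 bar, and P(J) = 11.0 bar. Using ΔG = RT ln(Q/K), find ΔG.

ΔG = 3.39 kJ/mol

Qp = P(XY₂)³·P(G)²·P(J) / (P(X)²·P(L)) = (0.716)³·(4.84)²·(11.0) / ((0.0898)²·(0.00532)) = 2.20e6
ΔG = RT ln(Qp/Kp) = (8.314 J mol⁻¹ K⁻¹)(310 K) × ln(2.20e6/5.91e5)
   = (2.577 kJ/mol)(1.314) = 3.39 kJ/mol
ΔG > 0, so the forward reaction is non-spontaneous (proceeds in reverse).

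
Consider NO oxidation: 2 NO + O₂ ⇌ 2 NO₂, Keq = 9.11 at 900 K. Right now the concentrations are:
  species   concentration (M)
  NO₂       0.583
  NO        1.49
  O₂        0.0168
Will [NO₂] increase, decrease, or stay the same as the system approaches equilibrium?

Q = [NO₂]² / ([NO]²·[O₂]) = (0.583)² / ((1.49)²·(0.0168)) = 9.11
Q = 9.11 = Keq; the system is at equilibrium.

stay the same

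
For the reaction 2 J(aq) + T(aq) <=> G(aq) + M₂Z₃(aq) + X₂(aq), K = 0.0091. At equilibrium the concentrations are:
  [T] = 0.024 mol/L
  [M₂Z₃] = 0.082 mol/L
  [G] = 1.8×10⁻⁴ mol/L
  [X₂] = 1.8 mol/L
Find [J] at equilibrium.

[J] = 0.35 mol/L

At equilibrium, K = [G]·[M₂Z₃]·[X₂] / ([J]²·[T]) = 0.0091.
(1.8×10⁻⁴)·(0.082)·(1.8) / (([J])²·(0.024)) = 0.0091
[J]² = 0.122 ⇒ [J] = 0.35 mol/L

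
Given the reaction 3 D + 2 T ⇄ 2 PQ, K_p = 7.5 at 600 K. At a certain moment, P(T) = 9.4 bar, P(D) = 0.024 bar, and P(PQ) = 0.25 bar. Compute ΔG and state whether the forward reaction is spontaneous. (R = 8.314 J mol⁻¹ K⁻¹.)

ΔG = 9.58 kJ/mol; the forward reaction is non-spontaneous

Q_p = P(PQ)² / (P(D)³·P(T)²) = (0.25)² / ((0.024)³·(9.4)²) = 51.2
ΔG = RT ln(Q_p/K_p) = (8.314 J mol⁻¹ K⁻¹)(600 K) × ln(51.2/7.5)
   = (4.988 kJ/mol)(1.921) = 9.58 kJ/mol
ΔG > 0, so the forward reaction is non-spontaneous (proceeds in reverse).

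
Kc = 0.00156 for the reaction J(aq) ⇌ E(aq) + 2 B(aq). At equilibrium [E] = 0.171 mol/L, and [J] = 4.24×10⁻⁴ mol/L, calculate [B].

[B] = 0.00197 mol/L

At equilibrium, Kc = [E]·[B]² / [J] = 0.00156.
(0.171)·([B])² / (4.24×10⁻⁴) = 0.00156
[B]² = 3.87×10⁻⁶ ⇒ [B] = 0.00197 mol/L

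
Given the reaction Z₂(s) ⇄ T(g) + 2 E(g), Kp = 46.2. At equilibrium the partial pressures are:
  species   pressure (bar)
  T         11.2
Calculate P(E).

(Z₂ is a pure solid — omitted from Kp.)
At equilibrium, Kp = P(T)·P(E)² = 46.2.
(11.2)·(P(E))² = 46.2
P(E)² = 4.13 ⇒ P(E) = 2.03 bar

P(E) = 2.03 bar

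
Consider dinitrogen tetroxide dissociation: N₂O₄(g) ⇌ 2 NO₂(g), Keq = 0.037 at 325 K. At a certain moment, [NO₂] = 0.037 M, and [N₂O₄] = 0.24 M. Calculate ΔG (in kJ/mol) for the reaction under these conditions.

Q = [NO₂]² / [N₂O₄] = (0.037)² / (0.24) = 0.00570
ΔG = RT ln(Q/Keq) = (8.314 J mol⁻¹ K⁻¹)(325 K) × ln(0.00570/0.037)
   = (2.702 kJ/mol)(-1.870) = -5.05 kJ/mol
ΔG < 0, so the forward reaction is spontaneous (proceeds forward).

ΔG = -5.05 kJ/mol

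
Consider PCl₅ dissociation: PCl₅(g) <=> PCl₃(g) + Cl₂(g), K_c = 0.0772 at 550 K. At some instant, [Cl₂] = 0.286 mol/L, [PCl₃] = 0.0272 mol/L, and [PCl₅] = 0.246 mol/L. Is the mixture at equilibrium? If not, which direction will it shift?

Q_c = [PCl₃]·[Cl₂] / [PCl₅] = (0.0272)·(0.286) / (0.246) = 0.0316
Q_c = 0.0316 < K_c = 0.0772: net forward reaction.

no; Q < K, reaction proceeds forward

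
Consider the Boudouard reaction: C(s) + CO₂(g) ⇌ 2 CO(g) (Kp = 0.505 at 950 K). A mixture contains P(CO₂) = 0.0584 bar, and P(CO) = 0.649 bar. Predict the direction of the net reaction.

(C is a pure solid — omitted from Qp.)
Qp = P(CO)² / P(CO₂) = (0.649)² / (0.0584) = 7.21
Qp = 7.21 > Kp = 0.505, so the reverse reaction proceeds.

toward reactants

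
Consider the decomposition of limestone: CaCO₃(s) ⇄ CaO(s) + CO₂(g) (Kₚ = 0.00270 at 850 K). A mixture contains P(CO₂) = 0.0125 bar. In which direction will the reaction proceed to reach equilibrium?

(CaCO₃, CaO are pure solids — omitted from Qₚ.)
Qₚ = P(CO₂) = 0.0125
Qₚ = 0.0125 > Kₚ = 0.00270, so the reverse reaction proceeds.

reverse (toward reactants)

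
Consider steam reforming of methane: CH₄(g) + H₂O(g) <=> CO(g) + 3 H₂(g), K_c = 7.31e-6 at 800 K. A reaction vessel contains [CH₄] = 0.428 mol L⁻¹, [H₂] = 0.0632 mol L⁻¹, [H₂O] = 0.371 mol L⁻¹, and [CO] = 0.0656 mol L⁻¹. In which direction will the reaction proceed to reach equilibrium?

Q_c = [CO]·[H₂]³ / ([CH₄]·[H₂O]) = (0.0656)·(0.0632)³ / ((0.428)·(0.371)) = 1.04e-4
Q_c = 1.04e-4 > K_c = 7.31e-6, so the reverse reaction proceeds.

in the reverse direction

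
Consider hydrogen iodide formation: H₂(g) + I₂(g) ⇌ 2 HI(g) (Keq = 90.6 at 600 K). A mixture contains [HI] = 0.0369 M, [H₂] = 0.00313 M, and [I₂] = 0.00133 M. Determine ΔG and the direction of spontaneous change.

ΔG = 6.40 kJ/mol; the forward reaction is non-spontaneous

Q = [HI]² / ([H₂]·[I₂]) = (0.0369)² / ((0.00313)·(0.00133)) = 327
ΔG = RT ln(Q/Keq) = (8.314 J mol⁻¹ K⁻¹)(600 K) × ln(327/90.6)
   = (4.988 kJ/mol)(1.284) = 6.40 kJ/mol
ΔG > 0, so the forward reaction is non-spontaneous (proceeds in reverse).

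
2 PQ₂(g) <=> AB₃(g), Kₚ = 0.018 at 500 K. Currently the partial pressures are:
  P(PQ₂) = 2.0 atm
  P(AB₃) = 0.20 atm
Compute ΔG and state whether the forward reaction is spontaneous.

ΔG = 4.25 kJ/mol; the forward reaction is non-spontaneous

Qₚ = P(AB₃) / P(PQ₂)² = (0.20) / (2.0)² = 0.0500
ΔG = RT ln(Qₚ/Kₚ) = (8.314 J mol⁻¹ K⁻¹)(500 K) × ln(0.0500/0.018)
   = (4.157 kJ/mol)(1.022) = 4.25 kJ/mol
ΔG > 0, so the forward reaction is non-spontaneous (proceeds in reverse).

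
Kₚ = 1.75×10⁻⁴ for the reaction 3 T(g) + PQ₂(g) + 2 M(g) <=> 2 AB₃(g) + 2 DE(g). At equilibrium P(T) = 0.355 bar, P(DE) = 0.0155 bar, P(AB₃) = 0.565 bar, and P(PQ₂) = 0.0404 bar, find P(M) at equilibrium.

At equilibrium, Kₚ = P(AB₃)²·P(DE)² / (P(T)³·P(PQ₂)·P(M)²) = 1.75×10⁻⁴.
(0.565)²·(0.0155)² / ((0.355)³·(0.0404)·(P(M))²) = 1.75×10⁻⁴
P(M)² = 242 ⇒ P(M) = 15.6 bar

P(M) = 15.6 bar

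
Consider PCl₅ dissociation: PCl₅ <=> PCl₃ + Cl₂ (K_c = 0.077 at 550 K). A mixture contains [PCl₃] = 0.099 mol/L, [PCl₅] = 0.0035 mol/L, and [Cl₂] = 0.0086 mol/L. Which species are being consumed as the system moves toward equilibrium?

Q_c = [PCl₃]·[Cl₂] / [PCl₅] = (0.099)·(0.0086) / (0.0035) = 0.24
Q_c = 0.24 > K_c = 0.077: net reverse reaction.

PCl₃, Cl₂ (products)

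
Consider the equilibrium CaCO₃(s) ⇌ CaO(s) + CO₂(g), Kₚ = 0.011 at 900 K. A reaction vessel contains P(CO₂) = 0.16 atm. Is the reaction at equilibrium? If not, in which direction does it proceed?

(CaCO₃, CaO are pure solids — omitted from Qₚ.)
Qₚ = P(CO₂) = 0.16
Qₚ = 0.16 > Kₚ = 0.011, so the reverse reaction proceeds.

reverse (toward reactants)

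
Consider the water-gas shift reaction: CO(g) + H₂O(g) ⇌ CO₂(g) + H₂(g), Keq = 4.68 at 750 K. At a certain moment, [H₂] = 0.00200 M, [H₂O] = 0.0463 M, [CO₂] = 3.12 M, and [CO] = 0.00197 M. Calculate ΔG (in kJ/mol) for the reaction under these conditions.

ΔG = 16.7 kJ/mol

Q = [CO₂]·[H₂] / ([CO]·[H₂O]) = (3.12)·(0.00200) / ((0.00197)·(0.0463)) = 68.4
ΔG = RT ln(Q/Keq) = (8.314 J mol⁻¹ K⁻¹)(750 K) × ln(68.4/4.68)
   = (6.236 kJ/mol)(2.682) = 16.7 kJ/mol
ΔG > 0, so the forward reaction is non-spontaneous (proceeds in reverse).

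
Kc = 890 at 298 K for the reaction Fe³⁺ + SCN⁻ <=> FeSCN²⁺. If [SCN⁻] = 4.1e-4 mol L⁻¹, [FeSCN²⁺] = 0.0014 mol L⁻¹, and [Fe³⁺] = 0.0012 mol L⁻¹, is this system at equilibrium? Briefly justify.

Qc = [FeSCN²⁺] / ([Fe³⁺]·[SCN⁻]) = (0.0014) / ((0.0012)·(4.1e-4)) = 2800
Qc = 2800 > Kc = 890: net reverse reaction.

no; Q > K, reaction proceeds in reverse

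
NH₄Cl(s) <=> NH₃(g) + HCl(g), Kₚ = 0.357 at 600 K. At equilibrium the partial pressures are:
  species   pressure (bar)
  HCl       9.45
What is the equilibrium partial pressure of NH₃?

P(NH₃) = 0.0378 bar

(NH₄Cl is a pure solid — omitted from Kₚ.)
At equilibrium, Kₚ = P(NH₃)·P(HCl) = 0.357.
(P(NH₃))·(9.45) = 0.357
P(NH₃) = 0.0378 bar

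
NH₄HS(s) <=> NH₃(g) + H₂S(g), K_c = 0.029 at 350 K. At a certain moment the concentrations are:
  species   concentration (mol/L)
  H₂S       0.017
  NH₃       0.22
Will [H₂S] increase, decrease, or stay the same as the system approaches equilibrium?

(NH₄HS is a pure solid — omitted from Q_c.)
Q_c = [NH₃]·[H₂S] = (0.22)·(0.017) = 0.0037
Q_c = 0.0037 < K_c = 0.029: net forward reaction.
H₂S is a product, so it increases.

increase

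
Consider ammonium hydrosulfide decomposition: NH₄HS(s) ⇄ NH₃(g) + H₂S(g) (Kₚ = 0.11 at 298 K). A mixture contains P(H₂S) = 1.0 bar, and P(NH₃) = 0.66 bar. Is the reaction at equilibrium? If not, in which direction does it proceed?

(NH₄HS is a pure solid — omitted from Qₚ.)
Qₚ = P(NH₃)·P(H₂S) = (0.66)·(1.0) = 0.66
Qₚ = 0.66 > Kₚ = 0.11, so the reverse reaction proceeds.

reverse (toward reactants)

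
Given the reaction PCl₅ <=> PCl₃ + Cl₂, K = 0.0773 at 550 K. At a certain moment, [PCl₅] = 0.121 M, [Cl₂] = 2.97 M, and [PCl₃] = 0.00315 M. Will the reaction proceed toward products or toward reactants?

Q = [PCl₃]·[Cl₂] / [PCl₅] = (0.00315)·(2.97) / (0.121) = 0.0773
Q = 0.0773 = K, so the system is already at equilibrium.

neither direction; the system is at equilibrium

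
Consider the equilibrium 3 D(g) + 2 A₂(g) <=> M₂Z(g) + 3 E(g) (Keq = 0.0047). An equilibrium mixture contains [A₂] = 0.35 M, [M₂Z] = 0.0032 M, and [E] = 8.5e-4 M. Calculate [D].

At equilibrium, Keq = [M₂Z]·[E]³ / ([D]³·[A₂]²) = 0.0047.
(0.0032)·(8.5e-4)³ / (([D])³·(0.35)²) = 0.0047
[D]³ = 3.41e-9 ⇒ [D] = 0.0015 M

[D] = 0.0015 M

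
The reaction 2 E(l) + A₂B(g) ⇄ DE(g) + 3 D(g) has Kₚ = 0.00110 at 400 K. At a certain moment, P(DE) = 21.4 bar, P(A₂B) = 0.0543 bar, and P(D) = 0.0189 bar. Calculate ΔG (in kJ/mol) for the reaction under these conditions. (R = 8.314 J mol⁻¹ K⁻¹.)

ΔG = 2.94 kJ/mol

(E is a pure liquid — omitted from Qₚ.)
Qₚ = P(DE)·P(D)³ / P(A₂B) = (21.4)·(0.0189)³ / (0.0543) = 0.00266
ΔG = RT ln(Qₚ/Kₚ) = (8.314 J mol⁻¹ K⁻¹)(400 K) × ln(0.00266/0.00110)
   = (3.326 kJ/mol)(0.8830) = 2.94 kJ/mol
ΔG > 0, so the forward reaction is non-spontaneous (proceeds in reverse).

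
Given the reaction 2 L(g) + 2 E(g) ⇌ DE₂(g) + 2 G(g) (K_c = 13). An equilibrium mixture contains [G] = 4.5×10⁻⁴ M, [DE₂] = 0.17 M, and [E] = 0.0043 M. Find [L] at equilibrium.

[L] = 0.012 M

At equilibrium, K_c = [DE₂]·[G]² / ([L]²·[E]²) = 13.
(0.17)·(4.5×10⁻⁴)² / (([L])²·(0.0043)²) = 13
[L]² = 1.43×10⁻⁴ ⇒ [L] = 0.012 M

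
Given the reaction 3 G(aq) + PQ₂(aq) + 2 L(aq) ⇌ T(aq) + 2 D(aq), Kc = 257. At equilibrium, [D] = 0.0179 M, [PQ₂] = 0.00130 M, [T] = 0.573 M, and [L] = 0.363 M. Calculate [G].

At equilibrium, Kc = [T]·[D]² / ([G]³·[PQ₂]·[L]²) = 257.
(0.573)·(0.0179)² / (([G])³·(0.00130)·(0.363)²) = 257
[G]³ = 0.00417 ⇒ [G] = 0.161 M

[G] = 0.161 M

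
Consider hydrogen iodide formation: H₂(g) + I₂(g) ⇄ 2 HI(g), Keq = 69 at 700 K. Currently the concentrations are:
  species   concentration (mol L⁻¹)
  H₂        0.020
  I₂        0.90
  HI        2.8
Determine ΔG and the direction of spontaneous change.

Q = [HI]² / ([H₂]·[I₂]) = (2.8)² / ((0.020)·(0.90)) = 436
ΔG = RT ln(Q/Keq) = (8.314 J mol⁻¹ K⁻¹)(700 K) × ln(436/69)
   = (5.820 kJ/mol)(1.844) = 10.7 kJ/mol
ΔG > 0, so the forward reaction is non-spontaneous (proceeds in reverse).

ΔG = 10.7 kJ/mol; the forward reaction is non-spontaneous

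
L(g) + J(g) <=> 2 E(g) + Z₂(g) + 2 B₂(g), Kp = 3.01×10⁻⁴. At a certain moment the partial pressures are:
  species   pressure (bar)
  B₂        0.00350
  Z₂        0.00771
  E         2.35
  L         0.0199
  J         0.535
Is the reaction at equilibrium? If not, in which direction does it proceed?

Qp = P(E)²·P(Z₂)·P(B₂)² / (P(L)·P(J)) = (2.35)²·(0.00771)·(0.00350)² / ((0.0199)·(0.535)) = 4.90×10⁻⁵
Qp = 4.90×10⁻⁵ < Kp = 3.01×10⁻⁴, so the forward reaction proceeds.

in the forward direction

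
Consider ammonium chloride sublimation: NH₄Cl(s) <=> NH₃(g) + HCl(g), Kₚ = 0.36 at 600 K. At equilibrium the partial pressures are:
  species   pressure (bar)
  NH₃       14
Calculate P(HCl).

(NH₄Cl is a pure solid — omitted from Kₚ.)
At equilibrium, Kₚ = P(NH₃)·P(HCl) = 0.36.
(14)·(P(HCl)) = 0.36
P(HCl) = 0.0257 = 0.026 bar

P(HCl) = 0.026 bar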